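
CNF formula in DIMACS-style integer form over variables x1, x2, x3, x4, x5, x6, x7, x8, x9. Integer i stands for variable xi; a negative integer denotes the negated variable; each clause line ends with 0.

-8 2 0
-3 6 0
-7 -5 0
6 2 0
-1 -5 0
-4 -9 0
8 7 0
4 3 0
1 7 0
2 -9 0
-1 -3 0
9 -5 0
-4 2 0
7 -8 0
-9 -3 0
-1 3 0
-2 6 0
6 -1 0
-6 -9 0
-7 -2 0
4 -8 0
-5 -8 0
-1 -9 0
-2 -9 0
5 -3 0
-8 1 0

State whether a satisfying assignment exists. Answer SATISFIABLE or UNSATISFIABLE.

UNSATISFIABLE

x1 = True:
  propagation gives x5=False, x3=False; an empty clause results — contradiction.
x1 = False:
  propagation gives x7=True, x5=False, x2=False, x8=False; an empty clause results — contradiction.
Every branch closes, so no satisfying assignment exists.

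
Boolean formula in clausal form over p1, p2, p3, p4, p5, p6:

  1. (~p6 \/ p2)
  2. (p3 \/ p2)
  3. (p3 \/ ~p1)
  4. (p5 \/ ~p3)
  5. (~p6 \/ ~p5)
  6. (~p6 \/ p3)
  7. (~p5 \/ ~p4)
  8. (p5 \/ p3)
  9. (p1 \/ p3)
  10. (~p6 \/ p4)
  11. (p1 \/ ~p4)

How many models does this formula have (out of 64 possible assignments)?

Satisfying assignments:
  p1=0 p2=0 p3=1 p4=0 p5=1 p6=0
  p1=0 p2=1 p3=1 p4=0 p5=1 p6=0
  p1=1 p2=0 p3=1 p4=0 p5=1 p6=0
  p1=1 p2=1 p3=1 p4=0 p5=1 p6=0
Count: 4.

4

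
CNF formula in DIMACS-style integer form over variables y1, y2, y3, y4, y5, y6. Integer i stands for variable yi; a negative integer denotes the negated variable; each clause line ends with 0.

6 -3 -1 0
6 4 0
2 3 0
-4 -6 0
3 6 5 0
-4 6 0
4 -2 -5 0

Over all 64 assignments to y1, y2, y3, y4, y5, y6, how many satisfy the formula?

8

Satisfying assignments:
  y1=F y2=F y3=T y4=F y5=F y6=T
  y1=F y2=F y3=T y4=F y5=T y6=T
  y1=F y2=T y3=F y4=F y5=F y6=T
  y1=F y2=T y3=T y4=F y5=F y6=T
  y1=T y2=F y3=T y4=F y5=F y6=T
  y1=T y2=F y3=T y4=F y5=T y6=T
  y1=T y2=T y3=F y4=F y5=F y6=T
  y1=T y2=T y3=T y4=F y5=F y6=T
That's 8 in total.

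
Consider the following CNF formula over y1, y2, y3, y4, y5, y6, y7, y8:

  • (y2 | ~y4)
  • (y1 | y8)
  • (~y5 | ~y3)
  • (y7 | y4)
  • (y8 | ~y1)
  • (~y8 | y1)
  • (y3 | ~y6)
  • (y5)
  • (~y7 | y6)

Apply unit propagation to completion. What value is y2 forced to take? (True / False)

(y5) is a unit clause: y5 = True.
(~y3 | ~y5): since y5 = True, the clause reduces to (~y3). y3 = False.
(y3 | ~y6) with y3 = False leaves only ~y6, so y6 = False.
From (y6 | ~y7) and y6 = False: y7 = False.
In (y7 | y4), y7 is now false; y4 must hold, so y4 = True.
(~y4 | y2) with y4 = True leaves only y2, so y2 = True.

True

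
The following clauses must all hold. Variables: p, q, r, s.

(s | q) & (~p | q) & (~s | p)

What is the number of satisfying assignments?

6

The models are:
  p=0 q=1 r=0 s=0
  p=0 q=1 r=1 s=0
  p=1 q=1 r=0 s=0
  p=1 q=1 r=0 s=1
  p=1 q=1 r=1 s=0
  p=1 q=1 r=1 s=1
Count: 6.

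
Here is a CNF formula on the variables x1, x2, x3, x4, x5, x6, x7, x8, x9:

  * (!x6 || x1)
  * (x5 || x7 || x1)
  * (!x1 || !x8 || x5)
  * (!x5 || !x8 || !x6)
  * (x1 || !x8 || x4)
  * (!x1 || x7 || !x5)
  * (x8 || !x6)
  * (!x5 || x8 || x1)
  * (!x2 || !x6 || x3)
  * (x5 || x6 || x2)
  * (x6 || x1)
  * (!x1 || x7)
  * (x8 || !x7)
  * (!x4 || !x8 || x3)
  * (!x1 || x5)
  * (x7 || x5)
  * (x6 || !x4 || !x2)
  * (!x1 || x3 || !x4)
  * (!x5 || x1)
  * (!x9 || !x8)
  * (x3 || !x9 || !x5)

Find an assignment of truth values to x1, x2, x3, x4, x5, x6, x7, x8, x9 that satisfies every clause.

x1 = 1, x2 = 1, x3 = 1, x4 = 0, x5 = 1, x6 = 0, x7 = 1, x8 = 1, x9 = 0

Pure literal: x3 appears only positively; assign x3 = True.
x9 occurs only negated in the remaining clauses — set x9 = False.
Branch on x1: take x1 = True.
  then x7 is forced to True.
  then x8 is forced to True.
  then x5 is forced to True.
  then x6 is forced to False.
Try x2 = True.
  then x4 is forced to False.
Every clause has at least one true literal under this assignment.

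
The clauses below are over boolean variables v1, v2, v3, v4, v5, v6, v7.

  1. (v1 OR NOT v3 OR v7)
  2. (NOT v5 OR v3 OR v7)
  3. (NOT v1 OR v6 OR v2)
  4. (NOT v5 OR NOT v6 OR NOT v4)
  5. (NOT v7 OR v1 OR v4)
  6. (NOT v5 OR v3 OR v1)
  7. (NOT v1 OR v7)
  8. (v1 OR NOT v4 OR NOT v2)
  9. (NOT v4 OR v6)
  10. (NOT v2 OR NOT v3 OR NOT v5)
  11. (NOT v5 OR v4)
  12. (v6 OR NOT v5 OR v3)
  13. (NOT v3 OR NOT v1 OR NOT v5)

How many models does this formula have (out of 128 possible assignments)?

17

Split on v1, then v5.
  v1=1, v5=1: a clause becomes empty — 0.
  v1=1, v5=0: v3 free; 5 ways for (v2,v4,v6,v7) × 2^1 = 10.
  v1=0, v5=1: a clause becomes empty — 0.
  v1=0, v5=0: 7 of the 32 assignments to (v2,v3,v4,v6,v7) work.
Total: 0 + 10 + 0 + 7 = 17.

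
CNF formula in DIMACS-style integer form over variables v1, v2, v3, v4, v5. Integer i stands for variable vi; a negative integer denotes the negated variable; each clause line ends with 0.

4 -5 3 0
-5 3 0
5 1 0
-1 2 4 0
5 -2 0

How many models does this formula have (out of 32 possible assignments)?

Case analysis on v5 and v1:
  v5=T, v1=T: remaining (v2,v3,v4) ∈ {(F,T,T); (T,T,F); (T,T,T)} — 3.
  v5=T, v1=F: remaining (v2,v3,v4) ∈ {(F,T,F); (F,T,T); (T,T,F); (T,T,T)} — 4.
  v5=F, v1=T: remaining (v2,v3,v4) ∈ {(F,F,T); (F,T,T)} — 2.
  v5=F, v1=F: a clause becomes empty — 0.
Total: 3 + 4 + 2 + 0 = 9.

9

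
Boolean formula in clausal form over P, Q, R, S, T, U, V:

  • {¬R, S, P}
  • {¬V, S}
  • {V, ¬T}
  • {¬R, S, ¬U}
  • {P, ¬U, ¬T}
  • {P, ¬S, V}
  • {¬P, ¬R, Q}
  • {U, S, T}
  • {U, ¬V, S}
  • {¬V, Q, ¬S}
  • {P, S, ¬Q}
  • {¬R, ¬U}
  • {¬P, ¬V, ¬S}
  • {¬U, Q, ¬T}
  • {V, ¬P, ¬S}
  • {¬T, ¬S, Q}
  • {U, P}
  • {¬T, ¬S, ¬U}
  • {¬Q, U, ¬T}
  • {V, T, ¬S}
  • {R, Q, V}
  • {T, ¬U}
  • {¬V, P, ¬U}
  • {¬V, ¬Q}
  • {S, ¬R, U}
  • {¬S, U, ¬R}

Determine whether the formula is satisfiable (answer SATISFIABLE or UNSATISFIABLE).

UNSATISFIABLE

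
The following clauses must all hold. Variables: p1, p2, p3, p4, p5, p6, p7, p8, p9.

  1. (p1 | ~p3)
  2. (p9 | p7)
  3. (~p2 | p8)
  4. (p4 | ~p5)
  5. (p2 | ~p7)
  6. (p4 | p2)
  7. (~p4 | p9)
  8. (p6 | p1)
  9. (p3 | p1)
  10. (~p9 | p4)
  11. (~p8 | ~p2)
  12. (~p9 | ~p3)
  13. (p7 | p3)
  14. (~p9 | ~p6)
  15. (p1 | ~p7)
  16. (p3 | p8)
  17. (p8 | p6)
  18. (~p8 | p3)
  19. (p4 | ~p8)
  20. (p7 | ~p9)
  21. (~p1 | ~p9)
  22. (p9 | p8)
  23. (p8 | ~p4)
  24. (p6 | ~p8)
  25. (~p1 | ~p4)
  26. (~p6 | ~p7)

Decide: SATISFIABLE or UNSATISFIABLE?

p8 = True:
  propagation gives p2=False, p7=False, p9=True; an empty clause results — contradiction.
p8 = False:
  propagation gives p2=False, p7=False, p9=True; an empty clause results — contradiction.
Every branch closes, so no satisfying assignment exists.

UNSATISFIABLE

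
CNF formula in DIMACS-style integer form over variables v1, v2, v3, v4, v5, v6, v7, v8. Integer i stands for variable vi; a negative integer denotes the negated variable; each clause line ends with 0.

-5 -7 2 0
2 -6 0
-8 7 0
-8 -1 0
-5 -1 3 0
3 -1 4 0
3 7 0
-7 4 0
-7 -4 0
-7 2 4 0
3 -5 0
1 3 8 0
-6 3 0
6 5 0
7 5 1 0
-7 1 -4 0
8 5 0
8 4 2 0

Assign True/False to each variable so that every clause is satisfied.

v1=T  v2=T  v3=T  v4=F  v5=T  v6=F  v7=F  v8=F

Pure literal: v2 appears only positively; assign v2 = True.
v3 occurs only positively in the remaining clauses — set v3 = True.
Branch on v1: take v1 = True.
  then v8 is forced to False.
  then v5 is forced to True.
Branch on v4: take v4 = False.
  then v7 is forced to False.
v6 is now unconstrained; take v6 = False.
Every clause has at least one true literal under this assignment.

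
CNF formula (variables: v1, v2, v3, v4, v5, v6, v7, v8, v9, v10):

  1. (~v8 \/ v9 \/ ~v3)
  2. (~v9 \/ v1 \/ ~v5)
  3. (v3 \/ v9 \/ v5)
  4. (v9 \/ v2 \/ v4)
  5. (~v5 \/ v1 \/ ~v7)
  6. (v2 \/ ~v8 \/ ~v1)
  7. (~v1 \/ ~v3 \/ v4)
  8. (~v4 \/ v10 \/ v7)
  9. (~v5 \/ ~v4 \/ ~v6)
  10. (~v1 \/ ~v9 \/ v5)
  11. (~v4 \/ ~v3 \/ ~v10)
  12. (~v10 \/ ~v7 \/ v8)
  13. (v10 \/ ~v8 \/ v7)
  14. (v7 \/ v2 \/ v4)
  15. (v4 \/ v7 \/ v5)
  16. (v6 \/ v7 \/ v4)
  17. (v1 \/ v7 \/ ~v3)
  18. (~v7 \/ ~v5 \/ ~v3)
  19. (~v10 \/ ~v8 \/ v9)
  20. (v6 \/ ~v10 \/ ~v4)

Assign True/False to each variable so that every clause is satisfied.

Pure literal: v2 appears only positively; assign v2 = True.
Try v1 = True.
For the remaining variables, v3 = True, v4 = True, v5 = False, v6 = False, v7 = True, v8 = False, v9 = False, v10 = False works.

v1 = True, v2 = True, v3 = True, v4 = True, v5 = False, v6 = False, v7 = True, v8 = False, v9 = False, v10 = False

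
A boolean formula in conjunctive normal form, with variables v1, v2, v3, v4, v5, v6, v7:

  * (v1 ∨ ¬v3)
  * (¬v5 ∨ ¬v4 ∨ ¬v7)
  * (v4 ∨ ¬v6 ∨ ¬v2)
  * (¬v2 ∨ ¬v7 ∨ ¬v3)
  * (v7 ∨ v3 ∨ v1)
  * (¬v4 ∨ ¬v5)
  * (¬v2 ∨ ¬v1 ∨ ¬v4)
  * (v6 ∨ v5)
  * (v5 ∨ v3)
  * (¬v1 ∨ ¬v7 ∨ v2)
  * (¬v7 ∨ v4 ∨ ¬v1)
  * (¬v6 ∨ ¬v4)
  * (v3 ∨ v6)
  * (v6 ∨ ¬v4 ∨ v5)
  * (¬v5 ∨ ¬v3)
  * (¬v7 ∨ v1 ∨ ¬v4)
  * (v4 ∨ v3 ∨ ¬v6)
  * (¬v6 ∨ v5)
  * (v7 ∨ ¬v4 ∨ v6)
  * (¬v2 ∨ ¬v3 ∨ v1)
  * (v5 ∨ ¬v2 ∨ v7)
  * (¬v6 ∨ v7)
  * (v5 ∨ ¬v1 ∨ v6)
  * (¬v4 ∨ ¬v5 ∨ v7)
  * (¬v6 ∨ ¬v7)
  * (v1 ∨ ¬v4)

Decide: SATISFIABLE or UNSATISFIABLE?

UNSATISFIABLE

v4 = True:
  propagation gives v5=False, v6=True; an empty clause results — contradiction.
v4 = False:
  v3 = True:
    propagation gives v1=True, v7=False, v5=False, v6=True; an empty clause results — contradiction.
  v3 = False:
    propagation gives v5=True, v6=True; an empty clause results — contradiction.
Every branch closes, so no satisfying assignment exists.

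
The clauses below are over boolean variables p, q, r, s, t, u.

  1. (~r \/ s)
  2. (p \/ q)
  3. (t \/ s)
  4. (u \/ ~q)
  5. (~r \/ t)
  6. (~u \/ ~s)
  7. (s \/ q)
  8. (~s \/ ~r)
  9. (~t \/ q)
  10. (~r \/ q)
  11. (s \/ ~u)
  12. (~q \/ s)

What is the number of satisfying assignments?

Satisfying assignments:
  p=1 q=0 r=0 s=1 t=0 u=0
Count: 1.

1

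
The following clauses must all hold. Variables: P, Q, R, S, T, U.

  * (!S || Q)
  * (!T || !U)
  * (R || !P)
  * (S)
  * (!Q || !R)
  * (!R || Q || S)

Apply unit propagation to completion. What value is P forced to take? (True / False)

False

Unit clause (S) sets S = True.
(!S || Q): since S = True, the clause reduces to (Q). Q = True.
In (!Q || !R), !Q is now false; !R must hold, so R = False.
(!P || R): since R = False, the clause reduces to (!P). P = False.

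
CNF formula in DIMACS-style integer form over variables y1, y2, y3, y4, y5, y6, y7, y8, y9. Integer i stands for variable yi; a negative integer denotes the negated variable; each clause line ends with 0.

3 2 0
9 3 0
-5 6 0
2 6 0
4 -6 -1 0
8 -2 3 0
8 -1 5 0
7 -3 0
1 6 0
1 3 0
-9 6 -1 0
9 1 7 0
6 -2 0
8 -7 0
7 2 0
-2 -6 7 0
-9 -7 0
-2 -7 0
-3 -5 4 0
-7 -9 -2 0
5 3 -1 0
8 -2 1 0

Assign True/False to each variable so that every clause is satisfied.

y1=False, y2=False, y3=True, y4=False, y5=False, y6=True, y7=True, y8=True, y9=False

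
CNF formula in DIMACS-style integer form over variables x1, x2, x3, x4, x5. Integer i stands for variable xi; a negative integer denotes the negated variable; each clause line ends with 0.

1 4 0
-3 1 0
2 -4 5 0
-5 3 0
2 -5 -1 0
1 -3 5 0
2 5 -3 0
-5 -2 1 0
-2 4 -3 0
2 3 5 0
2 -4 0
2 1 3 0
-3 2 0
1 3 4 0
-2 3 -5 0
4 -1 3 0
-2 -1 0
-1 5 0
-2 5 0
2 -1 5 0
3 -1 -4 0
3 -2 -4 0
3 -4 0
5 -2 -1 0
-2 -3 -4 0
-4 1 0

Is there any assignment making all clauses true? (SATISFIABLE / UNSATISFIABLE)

x2 = True:
  propagation gives x1=False, x4=True; an empty clause results — contradiction.
x2 = False:
  propagation gives x4=False, x1=True, x5=False; an empty clause results — contradiction.
Every branch closes, so no satisfying assignment exists.

UNSATISFIABLE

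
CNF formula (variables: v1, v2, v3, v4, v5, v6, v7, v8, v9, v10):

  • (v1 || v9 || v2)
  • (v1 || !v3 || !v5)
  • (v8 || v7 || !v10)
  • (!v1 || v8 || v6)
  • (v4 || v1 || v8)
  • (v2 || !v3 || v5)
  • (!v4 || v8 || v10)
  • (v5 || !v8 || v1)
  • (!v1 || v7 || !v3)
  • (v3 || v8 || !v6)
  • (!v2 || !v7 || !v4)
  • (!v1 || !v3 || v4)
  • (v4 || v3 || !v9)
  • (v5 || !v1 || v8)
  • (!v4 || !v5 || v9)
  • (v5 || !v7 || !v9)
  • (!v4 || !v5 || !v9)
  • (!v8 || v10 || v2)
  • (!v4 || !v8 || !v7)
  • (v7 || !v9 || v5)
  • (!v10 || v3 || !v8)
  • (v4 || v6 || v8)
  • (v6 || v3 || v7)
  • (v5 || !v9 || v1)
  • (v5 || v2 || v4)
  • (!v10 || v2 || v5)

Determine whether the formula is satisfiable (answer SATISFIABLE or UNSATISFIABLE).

Try v1 = True.
Try v2 = True.
Branch on v3: take v3 = False.
The remaining clauses are satisfied by v4 = False, v5 = True, v6 = False, v7 = True, v8 = True, v9 = False, v10 = False.
Every clause has at least one true literal under this assignment.
So v1=T, v2=T, v3=F, v4=F, v5=T, v6=F, v7=T, v8=T, v9=F, v10=F is a satisfying assignment.

SATISFIABLE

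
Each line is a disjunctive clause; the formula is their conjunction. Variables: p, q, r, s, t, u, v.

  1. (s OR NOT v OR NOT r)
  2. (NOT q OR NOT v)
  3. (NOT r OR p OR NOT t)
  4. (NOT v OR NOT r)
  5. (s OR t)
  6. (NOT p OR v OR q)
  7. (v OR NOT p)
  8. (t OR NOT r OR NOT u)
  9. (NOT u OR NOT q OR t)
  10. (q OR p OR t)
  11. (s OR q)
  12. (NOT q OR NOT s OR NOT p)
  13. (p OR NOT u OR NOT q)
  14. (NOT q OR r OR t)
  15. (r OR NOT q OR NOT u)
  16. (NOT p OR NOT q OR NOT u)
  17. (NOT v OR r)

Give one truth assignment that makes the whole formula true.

Pure literal: u appears only negated; assign u = False.
Set p = False and propagate.
Set q = True and propagate.
  then v is forced to False.
For the remaining variables, r = False, s = True, t = True works.
Every clause has at least one true literal under this assignment.

p = F, q = T, r = F, s = T, t = T, u = F, v = F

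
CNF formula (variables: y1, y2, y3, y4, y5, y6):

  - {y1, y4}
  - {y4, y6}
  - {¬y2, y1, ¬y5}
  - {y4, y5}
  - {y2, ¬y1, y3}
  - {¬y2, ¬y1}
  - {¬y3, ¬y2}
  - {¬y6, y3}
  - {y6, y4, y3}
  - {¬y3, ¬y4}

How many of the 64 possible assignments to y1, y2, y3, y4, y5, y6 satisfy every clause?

4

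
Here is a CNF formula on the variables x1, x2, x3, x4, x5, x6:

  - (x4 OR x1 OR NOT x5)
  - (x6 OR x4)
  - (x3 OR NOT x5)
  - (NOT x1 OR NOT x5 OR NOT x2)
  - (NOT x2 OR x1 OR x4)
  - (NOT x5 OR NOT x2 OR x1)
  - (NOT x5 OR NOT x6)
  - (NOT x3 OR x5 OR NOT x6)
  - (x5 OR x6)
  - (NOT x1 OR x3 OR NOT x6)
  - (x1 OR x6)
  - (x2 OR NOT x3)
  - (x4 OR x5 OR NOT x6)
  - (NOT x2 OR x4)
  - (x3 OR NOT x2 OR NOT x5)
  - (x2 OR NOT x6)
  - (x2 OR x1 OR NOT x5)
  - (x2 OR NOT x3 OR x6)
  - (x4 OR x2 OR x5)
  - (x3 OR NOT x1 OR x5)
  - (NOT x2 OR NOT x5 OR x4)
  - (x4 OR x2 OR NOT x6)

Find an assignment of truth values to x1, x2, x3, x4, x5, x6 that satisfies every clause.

x1=False  x2=True  x3=False  x4=True  x5=False  x6=True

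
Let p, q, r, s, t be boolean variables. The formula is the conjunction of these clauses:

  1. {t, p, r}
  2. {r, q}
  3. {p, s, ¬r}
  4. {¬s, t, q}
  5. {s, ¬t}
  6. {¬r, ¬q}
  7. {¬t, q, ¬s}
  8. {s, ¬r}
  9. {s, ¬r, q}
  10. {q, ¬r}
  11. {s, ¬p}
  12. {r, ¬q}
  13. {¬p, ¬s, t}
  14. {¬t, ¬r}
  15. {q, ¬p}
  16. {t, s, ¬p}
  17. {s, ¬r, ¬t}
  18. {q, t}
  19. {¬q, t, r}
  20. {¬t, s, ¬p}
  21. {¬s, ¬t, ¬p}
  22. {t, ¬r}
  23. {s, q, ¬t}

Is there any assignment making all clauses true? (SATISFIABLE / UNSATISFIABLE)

UNSATISFIABLE

t = True:
  propagation gives s=True, q=True, r=False; an empty clause results — contradiction.
t = False:
  propagation gives q=True, r=False; an empty clause results — contradiction.
Every branch closes, so no satisfying assignment exists.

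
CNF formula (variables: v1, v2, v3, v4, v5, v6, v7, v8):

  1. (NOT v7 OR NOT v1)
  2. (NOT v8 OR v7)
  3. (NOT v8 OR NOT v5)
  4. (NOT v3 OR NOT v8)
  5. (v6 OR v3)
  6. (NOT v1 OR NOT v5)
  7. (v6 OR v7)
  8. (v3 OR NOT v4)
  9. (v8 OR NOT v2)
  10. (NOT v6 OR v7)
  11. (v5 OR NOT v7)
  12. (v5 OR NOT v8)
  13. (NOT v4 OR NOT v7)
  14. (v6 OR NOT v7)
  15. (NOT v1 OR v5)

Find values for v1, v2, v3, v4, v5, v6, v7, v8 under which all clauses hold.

Pure literal: v1 appears only negated; assign v1 = False.
Pure literal: v2 appears only negated; assign v2 = False.
Try v3 = True.
  then v8 is forced to False.
Branch on v4: take v4 = False.
For the remaining variables, v5 = True, v6 = True, v7 = True works.

v1 = False, v2 = False, v3 = True, v4 = False, v5 = True, v6 = True, v7 = True, v8 = False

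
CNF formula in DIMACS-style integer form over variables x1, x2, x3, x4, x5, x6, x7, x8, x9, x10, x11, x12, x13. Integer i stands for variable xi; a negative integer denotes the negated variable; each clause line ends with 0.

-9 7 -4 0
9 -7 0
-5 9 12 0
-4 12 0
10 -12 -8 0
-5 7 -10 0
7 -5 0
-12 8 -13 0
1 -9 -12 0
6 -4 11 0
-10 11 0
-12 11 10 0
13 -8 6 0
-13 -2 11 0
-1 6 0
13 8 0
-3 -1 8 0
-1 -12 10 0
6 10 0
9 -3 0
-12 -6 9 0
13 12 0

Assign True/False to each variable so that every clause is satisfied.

Pure literal: x2 appears only negated; assign x2 = False.
Pure literal: x4 appears only negated; assign x4 = False.
Try x1 = True.
  then x6 is forced to True.
Branch on x3: take x3 = True.
  then x8 is forced to True.
  then x9 is forced to True.
The remaining clauses are satisfied by x5 = False, x7 = False, x10 = True, x11 = True, x12 = True, x13 = True.

x1=T, x2=F, x3=T, x4=F, x5=F, x6=T, x7=F, x8=T, x9=T, x10=T, x11=T, x12=T, x13=T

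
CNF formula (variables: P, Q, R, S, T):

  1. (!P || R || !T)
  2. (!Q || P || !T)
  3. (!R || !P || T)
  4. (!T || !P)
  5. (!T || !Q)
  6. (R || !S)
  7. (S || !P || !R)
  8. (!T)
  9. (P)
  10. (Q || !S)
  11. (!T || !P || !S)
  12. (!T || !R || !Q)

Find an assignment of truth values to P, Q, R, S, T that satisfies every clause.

Unit propagation: (!T) forces T = False.
(P) is a unit clause, so P = True.
Unit propagation: (!R) forces R = False.
The clause (!S) is unit: S must be False.
Q is now unconstrained; take Q = False.

P=True  Q=False  R=False  S=False  T=False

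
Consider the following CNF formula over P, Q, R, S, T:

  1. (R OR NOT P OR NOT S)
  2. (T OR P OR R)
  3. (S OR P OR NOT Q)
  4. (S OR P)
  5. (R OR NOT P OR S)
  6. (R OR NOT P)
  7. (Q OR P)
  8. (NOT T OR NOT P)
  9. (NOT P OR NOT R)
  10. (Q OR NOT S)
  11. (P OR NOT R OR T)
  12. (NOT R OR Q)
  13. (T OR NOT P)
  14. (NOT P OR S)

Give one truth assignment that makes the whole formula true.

P=0, Q=1, R=0, S=1, T=1

Try P = False.
  then S is forced to True.
  then Q is forced to True.
The remaining clauses are satisfied by R = False, T = True.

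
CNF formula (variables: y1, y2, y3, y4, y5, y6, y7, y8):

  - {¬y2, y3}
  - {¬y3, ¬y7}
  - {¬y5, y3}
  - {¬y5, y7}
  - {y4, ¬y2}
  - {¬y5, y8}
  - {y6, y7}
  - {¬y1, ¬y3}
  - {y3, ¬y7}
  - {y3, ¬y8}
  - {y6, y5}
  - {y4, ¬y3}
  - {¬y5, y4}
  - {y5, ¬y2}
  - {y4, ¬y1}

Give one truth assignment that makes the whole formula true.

y1=0, y2=0, y3=1, y4=1, y5=0, y6=1, y7=0, y8=0

y1 occurs only negated in the remaining clauses — set y1 = False.
Pure literal: y2 appears only negated; assign y2 = False.
Set y3 = True and propagate.
  then y7 is forced to False.
  then y5 is forced to False.
  then y6 is forced to True.
  then y4 is forced to True.
y8 is now unconstrained; take y8 = False.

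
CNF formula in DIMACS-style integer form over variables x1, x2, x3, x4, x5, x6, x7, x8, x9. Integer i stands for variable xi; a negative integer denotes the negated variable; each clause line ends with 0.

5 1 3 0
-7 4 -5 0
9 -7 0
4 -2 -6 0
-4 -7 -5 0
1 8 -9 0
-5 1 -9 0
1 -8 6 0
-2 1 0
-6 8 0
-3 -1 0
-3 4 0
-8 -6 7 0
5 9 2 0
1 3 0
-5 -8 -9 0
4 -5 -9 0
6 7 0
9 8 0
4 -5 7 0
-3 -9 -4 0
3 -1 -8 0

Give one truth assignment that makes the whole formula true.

Try x1 = True.
  then x3 is forced to False.
  then x8 is forced to False.
  then x6 is forced to False.
  then x7 is forced to True.
  then x9 is forced to True.
Try x4 = False.
  then x5 is forced to False.
x2 is now unconstrained; take x2 = True.

x1 = True, x2 = True, x3 = False, x4 = False, x5 = False, x6 = False, x7 = True, x8 = False, x9 = True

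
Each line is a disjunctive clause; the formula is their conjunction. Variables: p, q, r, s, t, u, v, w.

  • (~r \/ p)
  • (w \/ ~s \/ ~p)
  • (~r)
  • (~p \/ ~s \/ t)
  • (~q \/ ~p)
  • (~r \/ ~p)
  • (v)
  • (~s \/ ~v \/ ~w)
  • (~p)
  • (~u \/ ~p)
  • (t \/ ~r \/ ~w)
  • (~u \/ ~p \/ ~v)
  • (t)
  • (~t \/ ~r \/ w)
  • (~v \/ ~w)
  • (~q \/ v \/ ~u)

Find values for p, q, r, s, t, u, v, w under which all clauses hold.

p = False, q = False, r = False, s = True, t = True, u = False, v = True, w = False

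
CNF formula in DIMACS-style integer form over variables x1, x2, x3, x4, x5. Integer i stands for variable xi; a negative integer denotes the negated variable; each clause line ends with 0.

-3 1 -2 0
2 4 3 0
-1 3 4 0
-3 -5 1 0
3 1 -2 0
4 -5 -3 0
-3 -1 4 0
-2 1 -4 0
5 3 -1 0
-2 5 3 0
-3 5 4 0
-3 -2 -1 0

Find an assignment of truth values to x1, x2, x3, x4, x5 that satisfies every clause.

x1 = T, x2 = F, x3 = F, x4 = T, x5 = T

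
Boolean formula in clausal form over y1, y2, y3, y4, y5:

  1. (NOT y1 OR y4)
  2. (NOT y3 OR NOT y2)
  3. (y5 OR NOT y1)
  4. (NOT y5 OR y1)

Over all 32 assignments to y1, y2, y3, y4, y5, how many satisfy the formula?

Case analysis on y1 and y5:
  y1=T, y5=T: remaining (y2,y3,y4) ∈ {(F,F,T); (F,T,T); (T,F,T)} — 3.
  y1=T, y5=F: a clause becomes empty — 0.
  y1=F, y5=T: a clause becomes empty — 0.
  y1=F, y5=F: y4 free; 3 ways for (y2,y3) × 2^1 = 6.
Total: 3 + 0 + 0 + 6 = 9.

9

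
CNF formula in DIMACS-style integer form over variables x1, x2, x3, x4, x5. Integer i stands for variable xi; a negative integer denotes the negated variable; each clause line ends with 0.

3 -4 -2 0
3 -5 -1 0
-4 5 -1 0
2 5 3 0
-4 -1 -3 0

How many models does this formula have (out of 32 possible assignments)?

Split on x3, then x1.
  x3=T, x1=T: remaining (x2,x4,x5) ∈ {(F,F,F); (F,F,T); (T,F,F); (T,F,T)} — 4.
  x3=T, x1=F: x2, x4, x5 free → 2^3 = 8.
  x3=F, x1=T: remaining (x2,x4,x5) ∈ {(T,F,F)} — 1.
  x3=F, x1=F: remaining (x2,x4,x5) ∈ {(F,F,T); (F,T,T); (T,F,F); (T,F,T)} — 4.
Total: 4 + 8 + 1 + 4 = 17.

17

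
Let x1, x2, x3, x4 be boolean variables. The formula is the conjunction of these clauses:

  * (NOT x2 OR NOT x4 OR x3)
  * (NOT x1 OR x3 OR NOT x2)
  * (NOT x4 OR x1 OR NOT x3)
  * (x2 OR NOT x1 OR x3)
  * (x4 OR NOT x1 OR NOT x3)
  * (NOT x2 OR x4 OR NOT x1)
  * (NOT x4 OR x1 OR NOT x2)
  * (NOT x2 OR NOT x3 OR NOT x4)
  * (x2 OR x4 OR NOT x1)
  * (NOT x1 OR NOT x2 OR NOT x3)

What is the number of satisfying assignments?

Satisfying assignments:
  x1=0 x2=0 x3=0 x4=0
  x1=0 x2=0 x3=0 x4=1
  x1=0 x2=0 x3=1 x4=0
  x1=0 x2=1 x3=0 x4=0
  x1=0 x2=1 x3=1 x4=0
  x1=1 x2=0 x3=1 x4=1
Count: 6.

6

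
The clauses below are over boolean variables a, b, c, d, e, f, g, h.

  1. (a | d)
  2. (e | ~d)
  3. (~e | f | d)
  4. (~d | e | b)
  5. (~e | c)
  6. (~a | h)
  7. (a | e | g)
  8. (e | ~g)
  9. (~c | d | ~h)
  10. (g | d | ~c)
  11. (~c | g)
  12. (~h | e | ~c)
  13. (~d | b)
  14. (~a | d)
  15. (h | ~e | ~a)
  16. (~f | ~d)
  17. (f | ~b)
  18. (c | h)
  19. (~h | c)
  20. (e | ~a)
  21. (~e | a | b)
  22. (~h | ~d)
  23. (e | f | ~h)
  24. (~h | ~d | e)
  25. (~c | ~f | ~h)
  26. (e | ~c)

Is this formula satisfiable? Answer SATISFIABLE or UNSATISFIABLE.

UNSATISFIABLE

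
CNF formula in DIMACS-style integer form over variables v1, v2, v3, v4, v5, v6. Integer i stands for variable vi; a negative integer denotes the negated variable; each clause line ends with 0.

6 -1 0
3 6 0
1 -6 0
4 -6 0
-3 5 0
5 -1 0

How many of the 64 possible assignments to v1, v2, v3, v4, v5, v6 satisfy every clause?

8

Split on v6, then v1.
  v6=T, v1=T: remaining (v2,v3,v4,v5) ∈ {(F,F,T,T); (F,T,T,T); (T,F,T,T); (T,T,T,T)} — 4.
  v6=T, v1=F: a clause becomes empty — 0.
  v6=F, v1=T: a clause becomes empty — 0.
  v6=F, v1=F: remaining (v2,v3,v4,v5) ∈ {(F,T,F,T); (F,T,T,T); (T,T,F,T); (T,T,T,T)} — 4.
Total: 4 + 0 + 0 + 4 = 8.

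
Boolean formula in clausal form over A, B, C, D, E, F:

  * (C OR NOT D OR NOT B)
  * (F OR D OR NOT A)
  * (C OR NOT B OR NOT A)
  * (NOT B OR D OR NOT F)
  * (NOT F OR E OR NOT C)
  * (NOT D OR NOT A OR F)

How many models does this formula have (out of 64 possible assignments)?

28

Case analysis on D and F:
  D=T, F=T: A free; 4 ways for (B,C,E) × 2^1 = 8.
  D=T, F=F: E free; 3 ways for (A,B,C) × 2^1 = 6.
  D=F, F=T: A free; 3 ways for (B,C,E) × 2^1 = 6.
  D=F, F=F: forces A=F; B, C, E free → 2^3 = 8.
Total: 8 + 6 + 6 + 8 = 28.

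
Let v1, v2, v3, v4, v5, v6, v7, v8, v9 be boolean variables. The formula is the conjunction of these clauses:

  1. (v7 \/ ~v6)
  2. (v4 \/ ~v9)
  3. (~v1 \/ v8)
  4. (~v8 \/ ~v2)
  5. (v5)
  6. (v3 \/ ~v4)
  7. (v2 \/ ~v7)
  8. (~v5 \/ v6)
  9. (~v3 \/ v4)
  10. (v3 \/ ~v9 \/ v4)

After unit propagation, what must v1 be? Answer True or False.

False

(v5) is a unit clause: v5 = True.
From (v6 \/ ~v5) and v5 = True: v6 = True.
From (v7 \/ ~v6) and v6 = True: v7 = True.
(~v7 \/ v2): since v7 = True, the clause reduces to (v2). v2 = True.
In (~v8 \/ ~v2), ~v2 is now false; ~v8 must hold, so v8 = False.
(v8 \/ ~v1): since v8 = False, the clause reduces to (~v1). v1 = False.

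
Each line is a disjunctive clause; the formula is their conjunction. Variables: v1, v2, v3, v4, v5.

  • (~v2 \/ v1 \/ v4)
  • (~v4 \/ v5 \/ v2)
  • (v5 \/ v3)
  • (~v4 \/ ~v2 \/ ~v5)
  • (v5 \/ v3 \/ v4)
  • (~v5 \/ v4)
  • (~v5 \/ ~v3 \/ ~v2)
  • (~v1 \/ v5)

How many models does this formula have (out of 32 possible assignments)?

6

Satisfying assignments:
  v1=F v2=F v3=F v4=T v5=T
  v1=F v2=F v3=T v4=F v5=F
  v1=F v2=F v3=T v4=T v5=T
  v1=F v2=T v3=T v4=T v5=F
  v1=T v2=F v3=F v4=T v5=T
  v1=T v2=F v3=T v4=T v5=T
That's 6 in total.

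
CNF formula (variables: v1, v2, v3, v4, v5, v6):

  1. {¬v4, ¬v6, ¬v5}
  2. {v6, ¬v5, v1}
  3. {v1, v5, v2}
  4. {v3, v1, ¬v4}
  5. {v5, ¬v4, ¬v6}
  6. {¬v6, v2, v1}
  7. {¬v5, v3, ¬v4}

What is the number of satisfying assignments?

29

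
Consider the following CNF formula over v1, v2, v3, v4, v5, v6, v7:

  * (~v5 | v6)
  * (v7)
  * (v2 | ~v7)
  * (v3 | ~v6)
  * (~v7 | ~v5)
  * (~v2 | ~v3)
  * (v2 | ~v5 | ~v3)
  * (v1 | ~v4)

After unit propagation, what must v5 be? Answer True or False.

(v7) stands alone — v7 = True.
(~v7 | v2): since v7 = True, the clause reduces to (v2). v2 = True.
In (~v5 | ~v7), ~v7 is now false; ~v5 must hold, so v5 = False.

False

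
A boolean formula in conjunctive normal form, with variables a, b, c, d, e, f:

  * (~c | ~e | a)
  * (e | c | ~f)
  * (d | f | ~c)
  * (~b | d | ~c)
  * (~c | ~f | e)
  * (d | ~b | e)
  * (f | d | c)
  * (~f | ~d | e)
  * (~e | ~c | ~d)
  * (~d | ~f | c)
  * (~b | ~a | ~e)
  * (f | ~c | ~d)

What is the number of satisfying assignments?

Case analysis on c and d:
  c=T, d=T: a clause becomes empty — 0.
  c=T, d=F: remaining (a,b,e,f) ∈ {(T,F,T,T)} — 1.
  c=F, d=T: 7 of the 16 assignments to (a,b,e,f) work.
  c=F, d=F: remaining (a,b,e,f) ∈ {(F,F,T,T); (F,T,T,T); (T,F,T,T)} — 3.
Total: 0 + 1 + 7 + 3 = 11.

11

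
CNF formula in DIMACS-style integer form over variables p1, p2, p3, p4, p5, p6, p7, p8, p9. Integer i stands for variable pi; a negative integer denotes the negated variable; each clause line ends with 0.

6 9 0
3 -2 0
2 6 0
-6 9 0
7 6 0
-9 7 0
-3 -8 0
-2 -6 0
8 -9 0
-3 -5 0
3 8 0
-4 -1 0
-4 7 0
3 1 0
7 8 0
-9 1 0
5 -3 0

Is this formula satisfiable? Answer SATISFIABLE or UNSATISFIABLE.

Pure literal: p4 appears only negated; assign p4 = False.
Pure literal: p7 appears only positively; assign p7 = True.
Branch on p1: take p1 = True.
For the remaining variables, p2 = False, p3 = False, p5 = True, p6 = True, p8 = True, p9 = True works.
So p1=T  p2=F  p3=F  p4=F  p5=T  p6=T  p7=T  p8=T  p9=T is a satisfying assignment.

SATISFIABLE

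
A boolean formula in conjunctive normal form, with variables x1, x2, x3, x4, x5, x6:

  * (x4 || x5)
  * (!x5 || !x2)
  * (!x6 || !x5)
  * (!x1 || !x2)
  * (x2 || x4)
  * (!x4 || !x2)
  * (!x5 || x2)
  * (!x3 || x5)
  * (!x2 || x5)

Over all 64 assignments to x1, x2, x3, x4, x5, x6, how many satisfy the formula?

4

The models are:
  x1=F x2=F x3=F x4=T x5=F x6=F
  x1=F x2=F x3=F x4=T x5=F x6=T
  x1=T x2=F x3=F x4=T x5=F x6=F
  x1=T x2=F x3=F x4=T x5=F x6=T
That's 4 in total.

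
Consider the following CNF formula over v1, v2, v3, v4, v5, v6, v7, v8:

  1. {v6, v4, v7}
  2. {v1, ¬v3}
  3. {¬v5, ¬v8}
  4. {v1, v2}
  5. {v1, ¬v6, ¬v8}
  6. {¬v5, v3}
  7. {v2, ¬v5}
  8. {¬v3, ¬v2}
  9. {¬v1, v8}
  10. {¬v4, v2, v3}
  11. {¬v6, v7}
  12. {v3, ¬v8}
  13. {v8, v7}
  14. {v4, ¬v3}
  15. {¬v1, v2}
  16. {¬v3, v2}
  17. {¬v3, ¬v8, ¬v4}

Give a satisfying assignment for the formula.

v1 = F, v2 = T, v3 = F, v4 = F, v5 = F, v6 = F, v7 = T, v8 = F

v5 occurs only negated in the remaining clauses — set v5 = False.
Pure literal: v7 appears only positively; assign v7 = True.
Set v1 = False and propagate.
  then v3 is forced to False.
  then v2 is forced to True.
  then v8 is forced to False.
v4, v6 are now unconstrained; take v4 = False, v6 = False.
Every clause has at least one true literal under this assignment.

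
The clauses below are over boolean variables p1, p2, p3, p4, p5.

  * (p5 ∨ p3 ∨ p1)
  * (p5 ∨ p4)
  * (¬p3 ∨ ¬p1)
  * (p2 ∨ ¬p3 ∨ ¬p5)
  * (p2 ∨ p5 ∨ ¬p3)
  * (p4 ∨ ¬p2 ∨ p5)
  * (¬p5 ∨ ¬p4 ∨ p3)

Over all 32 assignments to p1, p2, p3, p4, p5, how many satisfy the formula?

Case analysis on p5 and p3:
  p5=1, p3=1: remaining (p1,p2,p4) ∈ {(0,1,0); (0,1,1)} — 2.
  p5=1, p3=0: remaining (p1,p2,p4) ∈ {(0,0,0); (0,1,0); (1,0,0); (1,1,0)} — 4.
  p5=0, p3=1: remaining (p1,p2,p4) ∈ {(0,1,1)} — 1.
  p5=0, p3=0: remaining (p1,p2,p4) ∈ {(1,0,1); (1,1,1)} — 2.
Total: 2 + 4 + 1 + 2 = 9.

9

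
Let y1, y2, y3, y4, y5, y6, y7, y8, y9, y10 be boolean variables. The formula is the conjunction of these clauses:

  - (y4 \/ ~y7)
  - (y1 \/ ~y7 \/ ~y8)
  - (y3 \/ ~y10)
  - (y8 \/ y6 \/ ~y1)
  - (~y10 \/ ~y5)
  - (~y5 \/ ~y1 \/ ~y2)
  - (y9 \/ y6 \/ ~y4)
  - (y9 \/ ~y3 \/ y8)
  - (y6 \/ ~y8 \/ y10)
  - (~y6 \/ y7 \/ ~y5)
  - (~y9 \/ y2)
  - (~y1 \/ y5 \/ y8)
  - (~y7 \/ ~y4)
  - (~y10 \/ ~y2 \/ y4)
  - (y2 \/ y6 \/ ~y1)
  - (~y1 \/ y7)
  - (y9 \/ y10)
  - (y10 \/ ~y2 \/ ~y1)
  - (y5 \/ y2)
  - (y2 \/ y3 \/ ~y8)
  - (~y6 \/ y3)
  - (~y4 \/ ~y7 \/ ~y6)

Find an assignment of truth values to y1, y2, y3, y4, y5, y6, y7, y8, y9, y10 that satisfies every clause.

y1 = False, y2 = True, y3 = False, y4 = True, y5 = False, y6 = False, y7 = False, y8 = False, y9 = True, y10 = False

Branch on y1: take y1 = False.
Branch on y2: take y2 = True.
Try y3 = False.
  then y10 is forced to False.
  then y9 is forced to True.
  then y6 is forced to False.
  then y8 is forced to False.
The remaining clauses are satisfied by y4 = True, y5 = False, y7 = False.
Every clause has at least one true literal under this assignment.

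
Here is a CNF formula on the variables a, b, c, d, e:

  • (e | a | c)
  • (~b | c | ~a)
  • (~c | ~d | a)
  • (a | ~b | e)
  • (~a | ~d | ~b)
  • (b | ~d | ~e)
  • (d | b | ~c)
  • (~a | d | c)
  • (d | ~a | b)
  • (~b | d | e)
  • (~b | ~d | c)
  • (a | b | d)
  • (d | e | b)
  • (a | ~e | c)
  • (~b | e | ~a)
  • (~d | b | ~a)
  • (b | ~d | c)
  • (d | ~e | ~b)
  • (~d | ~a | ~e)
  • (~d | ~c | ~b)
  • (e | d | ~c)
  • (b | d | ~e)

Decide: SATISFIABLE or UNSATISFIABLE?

d = True:
  a = True:
    propagation gives b=False; an empty clause results — contradiction.
  a = False:
    propagation gives c=False, e=True; an empty clause results — contradiction.
d = False:
  b = True:
    propagation gives e=True; an empty clause results — contradiction.
  b = False:
    propagation gives c=False, a=False; an empty clause results — contradiction.
Every branch closes, so no satisfying assignment exists.

UNSATISFIABLE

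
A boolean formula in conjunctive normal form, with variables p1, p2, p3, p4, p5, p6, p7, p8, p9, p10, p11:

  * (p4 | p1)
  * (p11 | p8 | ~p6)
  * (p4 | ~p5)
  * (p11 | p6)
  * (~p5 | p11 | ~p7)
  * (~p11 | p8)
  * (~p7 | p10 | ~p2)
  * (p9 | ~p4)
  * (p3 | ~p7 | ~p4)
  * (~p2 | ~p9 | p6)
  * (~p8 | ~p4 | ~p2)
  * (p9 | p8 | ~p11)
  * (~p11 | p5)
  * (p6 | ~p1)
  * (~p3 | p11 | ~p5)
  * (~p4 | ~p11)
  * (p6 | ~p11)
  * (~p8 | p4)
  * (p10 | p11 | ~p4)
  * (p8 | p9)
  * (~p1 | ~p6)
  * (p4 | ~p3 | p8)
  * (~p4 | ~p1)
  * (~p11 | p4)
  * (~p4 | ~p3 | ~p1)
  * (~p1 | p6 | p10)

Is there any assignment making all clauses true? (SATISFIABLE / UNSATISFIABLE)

SATISFIABLE

p2 occurs only negated in the remaining clauses — set p2 = False.
p7 occurs only negated in the remaining clauses — set p7 = False.
Try p1 = False.
  then p4 is forced to True.
  then p9 is forced to True.
  then p11 is forced to False.
  then p6 is forced to True.
  then p8 is forced to True.
  then p10 is forced to True.
Try p3 = False.
p5 is now unconstrained; take p5 = False.
So p1=False  p2=False  p3=False  p4=True  p5=False  p6=True  p7=False  p8=True  p9=True  p10=True  p11=False is a satisfying assignment.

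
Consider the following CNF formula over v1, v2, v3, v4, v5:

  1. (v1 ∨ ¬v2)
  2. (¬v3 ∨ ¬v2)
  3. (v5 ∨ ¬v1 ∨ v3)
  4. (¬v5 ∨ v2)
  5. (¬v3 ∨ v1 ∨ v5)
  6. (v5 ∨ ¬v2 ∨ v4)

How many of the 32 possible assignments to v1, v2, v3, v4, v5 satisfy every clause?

6

Satisfying assignments:
  v1=F v2=F v3=F v4=F v5=F
  v1=F v2=F v3=F v4=T v5=F
  v1=T v2=F v3=T v4=F v5=F
  v1=T v2=F v3=T v4=T v5=F
  v1=T v2=T v3=F v4=F v5=T
  v1=T v2=T v3=F v4=T v5=T
That's 6 in total.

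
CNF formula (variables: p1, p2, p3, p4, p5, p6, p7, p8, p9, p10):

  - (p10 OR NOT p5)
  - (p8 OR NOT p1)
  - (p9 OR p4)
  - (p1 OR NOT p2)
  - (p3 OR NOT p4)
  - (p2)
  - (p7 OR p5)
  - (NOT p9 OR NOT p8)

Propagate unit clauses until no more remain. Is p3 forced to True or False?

True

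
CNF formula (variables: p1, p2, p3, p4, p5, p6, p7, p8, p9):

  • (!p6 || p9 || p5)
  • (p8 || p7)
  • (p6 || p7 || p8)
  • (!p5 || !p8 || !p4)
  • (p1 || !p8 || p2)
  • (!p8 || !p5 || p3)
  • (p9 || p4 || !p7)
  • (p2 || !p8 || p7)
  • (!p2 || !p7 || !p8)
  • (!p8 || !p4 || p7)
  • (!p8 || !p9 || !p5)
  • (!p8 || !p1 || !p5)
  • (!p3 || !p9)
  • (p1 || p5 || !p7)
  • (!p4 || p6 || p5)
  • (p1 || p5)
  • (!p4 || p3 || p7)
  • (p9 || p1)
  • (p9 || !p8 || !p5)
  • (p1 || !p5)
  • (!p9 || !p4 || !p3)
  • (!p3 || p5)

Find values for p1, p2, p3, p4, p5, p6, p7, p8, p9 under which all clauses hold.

p1=True, p2=True, p3=False, p4=False, p5=False, p6=True, p7=True, p8=False, p9=True

Try p1 = True.
Try p2 = True.
For the remaining variables, p3 = False, p4 = False, p5 = False, p6 = True, p7 = True, p8 = False, p9 = True works.
Every clause has at least one true literal under this assignment.
Check each clause:
  1. (p5 || p9 || !p6) — p9 is true.
  2. (p7 || p8) — p7 is true.
  3. (p6 || p8 || p7) — p6 is true.
  4. (!p8 || !p4 || !p5) — !p8 is true.
  5. (!p8 || p1 || p2) — !p8 is true.
  6. (!p8 || p3 || !p5) — !p8 is true.
  7. (p4 || p9 || !p7) — p9 is true.
  8. (!p8 || p2 || p7) — !p8 is true.
  9. (!p7 || !p2 || !p8) — !p8 is true.
  10. (!p4 || p7 || !p8) — !p8 is true.
  11. (!p8 || !p5 || !p9) — !p8 is true.
  12. (!p5 || !p8 || !p1) — !p8 is true.
  13. (!p3 || !p9) — !p3 is true.
  14. (!p7 || p5 || p1) — p1 is true.
  15. (!p4 || p5 || p6) — !p4 is true.
  16. (p1 || p5) — p1 is true.
  17. (p3 || !p4 || p7) — !p4 is true.
  18. (p1 || p9) — p1 is true.
  19. (p9 || !p5 || !p8) — !p8 is true.
  20. (!p5 || p1) — p1 is true.
  21. (!p3 || !p9 || !p4) — !p4 is true.
  22. (p5 || !p3) — !p3 is true.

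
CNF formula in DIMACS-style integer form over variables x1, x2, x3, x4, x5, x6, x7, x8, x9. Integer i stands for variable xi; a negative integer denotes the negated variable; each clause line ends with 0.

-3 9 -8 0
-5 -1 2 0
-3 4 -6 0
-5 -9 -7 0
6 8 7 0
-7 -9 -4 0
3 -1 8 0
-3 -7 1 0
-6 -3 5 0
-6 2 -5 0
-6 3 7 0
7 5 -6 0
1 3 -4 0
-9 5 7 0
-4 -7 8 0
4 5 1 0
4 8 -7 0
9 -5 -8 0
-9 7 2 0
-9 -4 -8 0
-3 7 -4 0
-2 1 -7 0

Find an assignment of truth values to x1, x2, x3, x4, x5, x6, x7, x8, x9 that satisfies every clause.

Set x1 = True and propagate.
Branch on x2: take x2 = True.
The remaining clauses are satisfied by x3 = True, x4 = False, x5 = False, x6 = False, x7 = True, x8 = True, x9 = True.
Every clause has at least one true literal under this assignment.
Check each clause:
  1. (x9 \/ ~x8 \/ ~x3) — x9 is true.
  2. (~x5 \/ x2 \/ ~x1) — x2 is true.
  3. (~x3 \/ x4 \/ ~x6) — ~x6 is true.
  4. (~x9 \/ ~x5 \/ ~x7) — ~x5 is true.
  5. (x8 \/ x6 \/ x7) — x8 is true.
  6. (~x4 \/ ~x7 \/ ~x9) — ~x4 is true.
  7. (~x1 \/ x3 \/ x8) — x8 is true.
  8. (~x3 \/ ~x7 \/ x1) — x1 is true.
  9. (~x6 \/ x5 \/ ~x3) — ~x6 is true.
  10. (~x5 \/ x2 \/ ~x6) — ~x6 is true.
  11. (~x6 \/ x3 \/ x7) — ~x6 is true.
  12. (~x6 \/ x7 \/ x5) — ~x6 is true.
  13. (x3 \/ x1 \/ ~x4) — x1 is true.
  14. (~x9 \/ x7 \/ x5) — x7 is true.
  15. (x8 \/ ~x4 \/ ~x7) — x8 is true.
  16. (x5 \/ x1 \/ x4) — x1 is true.
  17. (x4 \/ x8 \/ ~x7) — x8 is true.
  18. (x9 \/ ~x5 \/ ~x8) — x9 is true.
  19. (x7 \/ ~x9 \/ x2) — x2 is true.
  20. (~x9 \/ ~x8 \/ ~x4) — ~x4 is true.
  21. (x7 \/ ~x3 \/ ~x4) — ~x4 is true.
  22. (~x7 \/ ~x2 \/ x1) — x1 is true.

x1 = T, x2 = T, x3 = T, x4 = F, x5 = F, x6 = F, x7 = T, x8 = T, x9 = T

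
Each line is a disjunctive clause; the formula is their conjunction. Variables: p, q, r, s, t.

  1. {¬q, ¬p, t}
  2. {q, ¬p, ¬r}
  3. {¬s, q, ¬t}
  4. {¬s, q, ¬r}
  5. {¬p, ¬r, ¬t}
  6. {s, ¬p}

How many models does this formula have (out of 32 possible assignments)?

Case analysis on p and q:
  p=T, q=T: remaining (r,s,t) ∈ {(F,T,T)} — 1.
  p=T, q=F: remaining (r,s,t) ∈ {(F,T,F)} — 1.
  p=F, q=T: r, s, t free → 2^3 = 8.
  p=F, q=F: 5 of the 8 assignments to (r,s,t) work.
Total: 1 + 1 + 8 + 5 = 15.

15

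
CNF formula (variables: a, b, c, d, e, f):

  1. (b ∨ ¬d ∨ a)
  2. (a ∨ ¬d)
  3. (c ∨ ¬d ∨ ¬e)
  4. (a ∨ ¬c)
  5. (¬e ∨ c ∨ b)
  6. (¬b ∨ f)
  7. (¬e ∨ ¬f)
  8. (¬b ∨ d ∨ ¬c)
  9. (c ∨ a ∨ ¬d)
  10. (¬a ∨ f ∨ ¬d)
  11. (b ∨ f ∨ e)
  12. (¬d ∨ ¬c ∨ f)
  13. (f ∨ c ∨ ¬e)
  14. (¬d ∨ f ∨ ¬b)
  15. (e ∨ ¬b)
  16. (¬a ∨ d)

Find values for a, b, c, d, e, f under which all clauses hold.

a = False, b = False, c = False, d = False, e = False, f = True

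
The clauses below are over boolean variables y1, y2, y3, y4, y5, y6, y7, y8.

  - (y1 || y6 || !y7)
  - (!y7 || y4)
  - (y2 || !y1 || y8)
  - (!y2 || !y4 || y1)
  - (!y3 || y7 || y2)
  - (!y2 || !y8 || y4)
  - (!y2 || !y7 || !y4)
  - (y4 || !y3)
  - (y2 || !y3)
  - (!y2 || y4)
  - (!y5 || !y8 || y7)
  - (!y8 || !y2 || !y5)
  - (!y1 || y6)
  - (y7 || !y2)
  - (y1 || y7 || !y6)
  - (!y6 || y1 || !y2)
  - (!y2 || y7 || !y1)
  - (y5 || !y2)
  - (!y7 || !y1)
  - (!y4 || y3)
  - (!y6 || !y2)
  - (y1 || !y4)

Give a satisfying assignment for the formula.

y1=F, y2=F, y3=F, y4=F, y5=T, y6=F, y7=F, y8=F

Set y1 = False and propagate.
  then y4 is forced to False.
  then y7 is forced to False.
  then y3 is forced to False.
  then y2 is forced to False.
  then y6 is forced to False.
Set y5 = True and propagate.
  then y8 is forced to False.
Every clause has at least one true literal under this assignment.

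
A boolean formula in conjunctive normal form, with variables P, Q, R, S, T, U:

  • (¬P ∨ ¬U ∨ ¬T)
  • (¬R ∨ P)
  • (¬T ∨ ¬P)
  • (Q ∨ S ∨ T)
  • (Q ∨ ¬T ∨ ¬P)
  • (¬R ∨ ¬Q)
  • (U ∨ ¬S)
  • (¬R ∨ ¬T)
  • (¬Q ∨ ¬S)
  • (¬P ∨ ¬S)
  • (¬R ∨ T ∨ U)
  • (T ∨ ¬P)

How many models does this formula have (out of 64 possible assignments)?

Case analysis on T and P:
  T=T, P=T: a clause becomes empty — 0.
  T=T, P=F: 5 of the 16 assignments to (Q,R,S,U) work.
  T=F, P=T: a clause becomes empty — 0.
  T=F, P=F: remaining (Q,R,S,U) ∈ {(F,F,T,T); (T,F,F,F); (T,F,F,T)} — 3.
Total: 0 + 5 + 0 + 3 = 8.

8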